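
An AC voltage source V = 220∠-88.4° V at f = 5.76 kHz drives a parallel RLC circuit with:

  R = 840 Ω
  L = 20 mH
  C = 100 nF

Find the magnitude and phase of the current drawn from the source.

Step 1 — Angular frequency: ω = 2π·f = 2π·5760 = 3.619e+04 rad/s.
Step 2 — Component impedances:
  R: Z = R = 840 Ω
  L: Z = jωL = j·3.619e+04·0.02 = 0 + j723.8 Ω
  C: Z = 1/(jωC) = -j/(ω·C) = 0 - j276.3 Ω
Step 3 — Parallel combination: 1/Z_total = 1/R + 1/L + 1/C; Z_total = 185.3 - j348.3 Ω = 394.5∠-62.0° Ω.
Step 4 — Source phasor: V = 220∠-88.4° V = 6.143 - j219.9 V.
Step 5 — Ohm's law: I = V / Z_total = (6.143 - j219.9) / (185.3 - j348.3) = 0.4994 - j0.2481 A.
Step 6 — Convert to polar: |I| = 0.5576 A, ∠I = -26.4°.

I = 0.5576∠-26.4° A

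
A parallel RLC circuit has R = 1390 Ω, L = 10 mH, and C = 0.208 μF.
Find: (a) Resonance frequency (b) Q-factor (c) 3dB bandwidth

Step 1 — Resonance: ω₀ = 1/√(LC) = 1/√(0.01·2.08e-07) = 2.193e+04 rad/s.
Step 2 — f₀ = ω₀/(2π) = 3490 Hz.
Step 3 — Parallel Q: Q = R/(ω₀L) = 1390/(2.193e+04·0.01) = 6.339.
Step 4 — Bandwidth: Δω = ω₀/Q = 3459 rad/s; BW = Δω/(2π) = 550.5 Hz.

(a) f₀ = 3490 Hz  (b) Q = 6.339  (c) BW = 550.5 Hz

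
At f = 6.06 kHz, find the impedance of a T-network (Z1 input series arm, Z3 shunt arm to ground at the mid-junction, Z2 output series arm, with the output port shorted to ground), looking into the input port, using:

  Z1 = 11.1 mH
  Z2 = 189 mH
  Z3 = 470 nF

Step 1 — Angular frequency: ω = 2π·f = 2π·6060 = 3.808e+04 rad/s.
Step 2 — Component impedances:
  Z1: Z = jωL = j·3.808e+04·0.0111 = 0 + j422.6 Ω
  Z2: Z = jωL = j·3.808e+04·0.189 = 0 + j7196 Ω
  Z3: Z = 1/(jωC) = -j/(ω·C) = 0 - j55.88 Ω
Step 3 — With the output port shorted to ground, the output series arm Z2 runs from the junction to ground; the shunt arm Z3 also runs from the junction to ground. They appear in parallel: Z3 || Z2 = 0 - j56.32 Ω.
Step 4 — Series with input arm Z1: Z_in = Z1 + (Z3 || Z2) = 0 + j366.3 Ω = 366.3∠90.0° Ω.

Z = 0 + j366.3 Ω = 366.3∠90.0° Ω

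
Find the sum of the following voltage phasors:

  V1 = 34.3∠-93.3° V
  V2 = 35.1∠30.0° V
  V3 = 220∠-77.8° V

Step 1 — Convert each phasor to rectangular form:
  V1 = 34.3·(cos(-93.3°) + j·sin(-93.3°)) = -1.974 - j34.24 V
  V2 = 35.1·(cos(30.0°) + j·sin(30.0°)) = 30.4 + j17.55 V
  V3 = 220·(cos(-77.8°) + j·sin(-77.8°)) = 46.49 - j215 V
Step 2 — Sum components: V_total = 74.91 - j231.7 V.
Step 3 — Convert to polar: |V_total| = 243.5 V, ∠V_total = -72.1°.

V_total = 243.5∠-72.1° V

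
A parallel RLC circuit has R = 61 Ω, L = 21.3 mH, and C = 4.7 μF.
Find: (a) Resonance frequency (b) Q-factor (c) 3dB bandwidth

Step 1 — Resonance: ω₀ = 1/√(LC) = 1/√(0.0213·4.7e-06) = 3161 rad/s.
Step 2 — f₀ = ω₀/(2π) = 503 Hz.
Step 3 — Parallel Q: Q = R/(ω₀L) = 61/(3161·0.0213) = 0.9061.
Step 4 — Bandwidth: Δω = ω₀/Q = 3488 rad/s; BW = Δω/(2π) = 555.1 Hz.

(a) f₀ = 503 Hz  (b) Q = 0.9061  (c) BW = 555.1 Hz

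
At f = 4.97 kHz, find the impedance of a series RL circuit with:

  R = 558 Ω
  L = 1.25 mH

Step 1 — Angular frequency: ω = 2π·f = 2π·4970 = 3.123e+04 rad/s.
Step 2 — Component impedances:
  R: Z = R = 558 Ω
  L: Z = jωL = j·3.123e+04·0.00125 = 0 + j39.03 Ω
Step 3 — Series combination: Z_total = R + L = 558 + j39.03 Ω = 559.4∠4.0° Ω.

Z = 558 + j39.03 Ω = 559.4∠4.0° Ω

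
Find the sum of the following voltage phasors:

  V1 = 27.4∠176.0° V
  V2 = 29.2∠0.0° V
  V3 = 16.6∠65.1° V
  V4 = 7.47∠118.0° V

Step 1 — Convert each phasor to rectangular form:
  V1 = 27.4·(cos(176.0°) + j·sin(176.0°)) = -27.33 + j1.911 V
  V2 = 29.2·(cos(0.0°) + j·sin(0.0°)) = 29.2 V
  V3 = 16.6·(cos(65.1°) + j·sin(65.1°)) = 6.989 + j15.06 V
  V4 = 7.47·(cos(118.0°) + j·sin(118.0°)) = -3.507 + j6.596 V
Step 2 — Sum components: V_total = 5.349 + j23.56 V.
Step 3 — Convert to polar: |V_total| = 24.16 V, ∠V_total = 77.2°.

V_total = 24.16∠77.2° V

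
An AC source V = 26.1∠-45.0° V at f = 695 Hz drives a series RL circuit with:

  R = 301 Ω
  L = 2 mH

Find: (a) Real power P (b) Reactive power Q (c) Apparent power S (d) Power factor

Step 1 — Angular frequency: ω = 2π·f = 2π·695 = 4367 rad/s.
Step 2 — Component impedances:
  R: Z = R = 301 Ω
  L: Z = jωL = j·4367·0.002 = 0 + j8.734 Ω
Step 3 — Series combination: Z_total = R + L = 301 + j8.734 Ω = 301.1∠1.7° Ω.
Step 4 — Source phasor: V = 26.1∠-45.0° V = 18.46 - j18.46 V.
Step 5 — Current: I = V / Z = 0.05948 - j0.06304 A = 0.08667∠-46.7° A.
Step 6 — Complex power: S = V·I* = 2.261 + j0.06561 VA.
Step 7 — Real power: P = Re(S) = 2.261 W.
Step 8 — Reactive power: Q = Im(S) = 0.06561 VAR.
Step 9 — Apparent power: |S| = 2.262 VA.
Step 10 — Power factor: PF = P/|S| = 0.9996 (lagging).

(a) P = 2.261 W  (b) Q = 0.06561 VAR  (c) S = 2.262 VA  (d) PF = 0.9996 (lagging)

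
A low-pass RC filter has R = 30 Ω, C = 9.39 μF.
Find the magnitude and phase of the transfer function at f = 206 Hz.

Step 1 — Angular frequency: ω = 2π·206 = 1294 rad/s.
Step 2 — Transfer function: H(jω) = 1/(1 + jωRC).
Step 3 — Denominator: 1 + jωRC = 1 + j·1294·30·9.39e-06 = 1 + j0.3646.
Step 4 — H = 0.8827 - j0.3218.
Step 5 — Magnitude: |H| = 0.9395 (-0.5 dB); phase: φ = -20.0°.

|H| = 0.9395 (-0.5 dB), φ = -20.0°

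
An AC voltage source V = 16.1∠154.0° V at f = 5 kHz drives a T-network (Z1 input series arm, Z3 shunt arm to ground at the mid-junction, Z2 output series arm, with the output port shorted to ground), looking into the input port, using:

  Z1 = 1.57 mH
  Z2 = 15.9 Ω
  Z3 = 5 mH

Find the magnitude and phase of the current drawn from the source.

Step 1 — Angular frequency: ω = 2π·f = 2π·5000 = 3.142e+04 rad/s.
Step 2 — Component impedances:
  Z1: Z = jωL = j·3.142e+04·0.00157 = 0 + j49.32 Ω
  Z2: Z = R = 15.9 Ω
  Z3: Z = jωL = j·3.142e+04·0.005 = 0 + j157.1 Ω
Step 3 — With the output port shorted to ground, the output series arm Z2 runs from the junction to ground; the shunt arm Z3 also runs from the junction to ground. They appear in parallel: Z3 || Z2 = 15.74 + j1.593 Ω.
Step 4 — Series with input arm Z1: Z_in = Z1 + (Z3 || Z2) = 15.74 + j50.92 Ω = 53.29∠72.8° Ω.
Step 5 — Source phasor: V = 16.1∠154.0° V = -14.47 + j7.058 V.
Step 6 — Ohm's law: I = V / Z_total = (-14.47 + j7.058) / (15.74 + j50.92) = 0.04634 + j0.2985 A.
Step 7 — Convert to polar: |I| = 0.3021 A, ∠I = 81.2°.

I = 0.3021∠81.2° A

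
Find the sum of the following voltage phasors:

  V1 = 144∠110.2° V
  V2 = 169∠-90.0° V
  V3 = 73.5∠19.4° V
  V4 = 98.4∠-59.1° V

Step 1 — Convert each phasor to rectangular form:
  V1 = 144·(cos(110.2°) + j·sin(110.2°)) = -49.72 + j135.1 V
  V2 = 169·(cos(-90.0°) + j·sin(-90.0°)) = 0 - j169 V
  V3 = 73.5·(cos(19.4°) + j·sin(19.4°)) = 69.33 + j24.41 V
  V4 = 98.4·(cos(-59.1°) + j·sin(-59.1°)) = 50.53 - j84.43 V
Step 2 — Sum components: V_total = 70.14 - j93.88 V.
Step 3 — Convert to polar: |V_total| = 117.2 V, ∠V_total = -53.2°.

V_total = 117.2∠-53.2° V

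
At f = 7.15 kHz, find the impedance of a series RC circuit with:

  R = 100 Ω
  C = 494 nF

Step 1 — Angular frequency: ω = 2π·f = 2π·7150 = 4.492e+04 rad/s.
Step 2 — Component impedances:
  R: Z = R = 100 Ω
  C: Z = 1/(jωC) = -j/(ω·C) = 0 - j45.06 Ω
Step 3 — Series combination: Z_total = R + C = 100 - j45.06 Ω = 109.7∠-24.3° Ω.

Z = 100 - j45.06 Ω = 109.7∠-24.3° Ω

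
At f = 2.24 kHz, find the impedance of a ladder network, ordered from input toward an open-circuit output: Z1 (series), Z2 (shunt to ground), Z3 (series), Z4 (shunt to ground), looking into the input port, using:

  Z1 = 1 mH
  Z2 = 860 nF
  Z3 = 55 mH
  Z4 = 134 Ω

Step 1 — Angular frequency: ω = 2π·f = 2π·2240 = 1.407e+04 rad/s.
Step 2 — Component impedances:
  Z1: Z = jωL = j·1.407e+04·0.001 = 0 + j14.07 Ω
  Z2: Z = 1/(jωC) = -j/(ω·C) = 0 - j82.62 Ω
  Z3: Z = jωL = j·1.407e+04·0.055 = 0 + j774.1 Ω
  Z4: Z = R = 134 Ω
Step 3 — Ladder network (open output): work backward from the far end, alternating series and parallel combinations. Z_in = 1.844 - j78.06 Ω = 78.08∠-88.6° Ω.

Z = 1.844 - j78.06 Ω = 78.08∠-88.6° Ω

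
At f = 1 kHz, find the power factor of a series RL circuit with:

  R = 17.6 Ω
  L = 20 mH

Step 1 — Angular frequency: ω = 2π·f = 2π·1000 = 6283 rad/s.
Step 2 — Component impedances:
  R: Z = R = 17.6 Ω
  L: Z = jωL = j·6283·0.02 = 0 + j125.7 Ω
Step 3 — Series combination: Z_total = R + L = 17.6 + j125.7 Ω = 126.9∠82.0° Ω.
Step 4 — Power factor: PF = cos(φ) = Re(Z)/|Z| = 17.6/126.9 = 0.1387.
Step 5 — Type: Im(Z) = 125.7 ⇒ lagging (phase φ = 82.0°).

PF = 0.1387 (lagging, φ = 82.0°)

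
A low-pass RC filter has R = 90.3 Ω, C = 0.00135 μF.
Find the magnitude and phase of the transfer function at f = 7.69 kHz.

Step 1 — Angular frequency: ω = 2π·7690 = 4.832e+04 rad/s.
Step 2 — Transfer function: H(jω) = 1/(1 + jωRC).
Step 3 — Denominator: 1 + jωRC = 1 + j·4.832e+04·90.3·1.35e-09 = 1 + j0.00589.
Step 4 — H = 1 - j0.00589.
Step 5 — Magnitude: |H| = 1 (-0.0 dB); phase: φ = -0.3°.

|H| = 1 (-0.0 dB), φ = -0.3°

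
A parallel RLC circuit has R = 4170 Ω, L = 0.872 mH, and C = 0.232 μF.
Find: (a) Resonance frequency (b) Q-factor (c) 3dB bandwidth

Step 1 — Resonance: ω₀ = 1/√(LC) = 1/√(0.000872·2.32e-07) = 7.031e+04 rad/s.
Step 2 — f₀ = ω₀/(2π) = 1.119e+04 Hz.
Step 3 — Parallel Q: Q = R/(ω₀L) = 4170/(7.031e+04·0.000872) = 68.02.
Step 4 — Bandwidth: Δω = ω₀/Q = 1034 rad/s; BW = Δω/(2π) = 164.5 Hz.

(a) f₀ = 1.119e+04 Hz  (b) Q = 68.02  (c) BW = 164.5 Hz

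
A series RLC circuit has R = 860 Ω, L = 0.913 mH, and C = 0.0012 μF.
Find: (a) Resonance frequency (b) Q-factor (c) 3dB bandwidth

Step 1 — Resonance condition Im(Z)=0 gives ω₀ = 1/√(LC).
Step 2 — ω₀ = 1/√(0.000913·1.2e-09) = 9.554e+05 rad/s.
Step 3 — f₀ = ω₀/(2π) = 1.521e+05 Hz.
Step 4 — Series Q: Q = ω₀L/R = 9.554e+05·0.000913/860 = 1.014.
Step 5 — 3dB bandwidth: Δω = ω₀/Q = 9.419e+05 rad/s; BW = Δω/(2π) = 1.499e+05 Hz.

(a) f₀ = 1.521e+05 Hz  (b) Q = 1.014  (c) BW = 1.499e+05 Hz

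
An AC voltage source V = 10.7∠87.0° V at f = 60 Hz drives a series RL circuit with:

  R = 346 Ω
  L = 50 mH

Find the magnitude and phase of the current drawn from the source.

Step 1 — Angular frequency: ω = 2π·f = 2π·60 = 377 rad/s.
Step 2 — Component impedances:
  R: Z = R = 346 Ω
  L: Z = jωL = j·377·0.05 = 0 + j18.85 Ω
Step 3 — Series combination: Z_total = R + L = 346 + j18.85 Ω = 346.5∠3.1° Ω.
Step 4 — Source phasor: V = 10.7∠87.0° V = 0.56 + j10.69 V.
Step 5 — Ohm's law: I = V / Z_total = (0.56 + j10.69) / (346 + j18.85) = 0.003291 + j0.0307 A.
Step 6 — Convert to polar: |I| = 0.03088 A, ∠I = 83.9°.

I = 0.03088∠83.9° A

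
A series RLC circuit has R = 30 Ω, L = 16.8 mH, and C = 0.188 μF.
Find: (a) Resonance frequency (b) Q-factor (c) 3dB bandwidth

Step 1 — Resonance: ω₀ = 1/√(LC) = 1/√(0.0168·1.88e-07) = 1.779e+04 rad/s.
Step 2 — f₀ = ω₀/(2π) = 2832 Hz.
Step 3 — Series Q: Q = ω₀L/R = 1.779e+04·0.0168/30 = 9.964.
Step 4 — Bandwidth: Δω = ω₀/Q = 1786 rad/s; BW = Δω/(2π) = 284.2 Hz.

(a) f₀ = 2832 Hz  (b) Q = 9.964  (c) BW = 284.2 Hz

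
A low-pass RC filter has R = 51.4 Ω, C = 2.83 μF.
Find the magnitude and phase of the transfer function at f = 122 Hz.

Step 1 — Angular frequency: ω = 2π·122 = 766.5 rad/s.
Step 2 — Transfer function: H(jω) = 1/(1 + jωRC).
Step 3 — Denominator: 1 + jωRC = 1 + j·766.5·51.4·2.83e-06 = 1 + j0.1115.
Step 4 — H = 0.9877 - j0.1101.
Step 5 — Magnitude: |H| = 0.9938 (-0.1 dB); phase: φ = -6.4°.

|H| = 0.9938 (-0.1 dB), φ = -6.4°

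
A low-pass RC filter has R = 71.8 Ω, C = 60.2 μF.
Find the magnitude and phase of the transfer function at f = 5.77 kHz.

Step 1 — Angular frequency: ω = 2π·5770 = 3.625e+04 rad/s.
Step 2 — Transfer function: H(jω) = 1/(1 + jωRC).
Step 3 — Denominator: 1 + jωRC = 1 + j·3.625e+04·71.8·6.02e-05 = 1 + j156.7.
Step 4 — H = 4.072e-05 - j0.006381.
Step 5 — Magnitude: |H| = 0.006381 (-43.9 dB); phase: φ = -89.6°.

|H| = 0.006381 (-43.9 dB), φ = -89.6°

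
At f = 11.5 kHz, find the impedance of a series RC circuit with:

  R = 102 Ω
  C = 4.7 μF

Step 1 — Angular frequency: ω = 2π·f = 2π·1.15e+04 = 7.226e+04 rad/s.
Step 2 — Component impedances:
  R: Z = R = 102 Ω
  C: Z = 1/(jωC) = -j/(ω·C) = 0 - j2.945 Ω
Step 3 — Series combination: Z_total = R + C = 102 - j2.945 Ω = 102∠-1.7° Ω.

Z = 102 - j2.945 Ω = 102∠-1.7° Ω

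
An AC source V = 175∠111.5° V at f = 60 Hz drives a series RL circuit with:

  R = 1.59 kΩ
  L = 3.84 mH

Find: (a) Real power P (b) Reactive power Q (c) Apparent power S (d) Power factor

Step 1 — Angular frequency: ω = 2π·f = 2π·60 = 377 rad/s.
Step 2 — Component impedances:
  R: Z = R = 1590 Ω
  L: Z = jωL = j·377·0.00384 = 0 + j1.448 Ω
Step 3 — Series combination: Z_total = R + L = 1590 + j1.448 Ω = 1590∠0.1° Ω.
Step 4 — Source phasor: V = 175∠111.5° V = -64.14 + j162.8 V.
Step 5 — Current: I = V / Z = -0.04024 + j0.1024 A = 0.1101∠111.4° A.
Step 6 — Complex power: S = V·I* = 19.26 + j0.01754 VA.
Step 7 — Real power: P = Re(S) = 19.26 W.
Step 8 — Reactive power: Q = Im(S) = 0.01754 VAR.
Step 9 — Apparent power: |S| = 19.26 VA.
Step 10 — Power factor: PF = P/|S| = 1 (lagging).

(a) P = 19.26 W  (b) Q = 0.01754 VAR  (c) S = 19.26 VA  (d) PF = 1 (lagging)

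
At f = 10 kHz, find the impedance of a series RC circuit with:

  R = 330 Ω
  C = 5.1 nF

Step 1 — Angular frequency: ω = 2π·f = 2π·1e+04 = 6.283e+04 rad/s.
Step 2 — Component impedances:
  R: Z = R = 330 Ω
  C: Z = 1/(jωC) = -j/(ω·C) = 0 - j3121 Ω
Step 3 — Series combination: Z_total = R + C = 330 - j3121 Ω = 3138∠-84.0° Ω.

Z = 330 - j3121 Ω = 3138∠-84.0° Ω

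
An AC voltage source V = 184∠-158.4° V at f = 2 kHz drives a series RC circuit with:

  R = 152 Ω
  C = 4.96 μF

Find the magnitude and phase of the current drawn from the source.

Step 1 — Angular frequency: ω = 2π·f = 2π·2000 = 1.257e+04 rad/s.
Step 2 — Component impedances:
  R: Z = R = 152 Ω
  C: Z = 1/(jωC) = -j/(ω·C) = 0 - j16.04 Ω
Step 3 — Series combination: Z_total = R + C = 152 - j16.04 Ω = 152.8∠-6.0° Ω.
Step 4 — Source phasor: V = 184∠-158.4° V = -171.1 - j67.73 V.
Step 5 — Ohm's law: I = V / Z_total = (-171.1 - j67.73) / (152 - j16.04) = -1.067 - j0.5582 A.
Step 6 — Convert to polar: |I| = 1.204 A, ∠I = -152.4°.

I = 1.204∠-152.4° A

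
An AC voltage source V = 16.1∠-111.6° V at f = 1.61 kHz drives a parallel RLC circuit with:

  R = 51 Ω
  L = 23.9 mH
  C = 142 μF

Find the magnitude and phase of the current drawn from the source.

Step 1 — Angular frequency: ω = 2π·f = 2π·1610 = 1.012e+04 rad/s.
Step 2 — Component impedances:
  R: Z = R = 51 Ω
  L: Z = jωL = j·1.012e+04·0.0239 = 0 + j241.8 Ω
  C: Z = 1/(jωC) = -j/(ω·C) = 0 - j0.6962 Ω
Step 3 — Parallel combination: 1/Z_total = 1/R + 1/L + 1/C; Z_total = 0.009556 - j0.698 Ω = 0.6981∠-89.2° Ω.
Step 4 — Source phasor: V = 16.1∠-111.6° V = -5.927 - j14.97 V.
Step 5 — Ohm's law: I = V / Z_total = (-5.927 - j14.97) / (0.009556 - j0.698) = 21.32 - j8.783 A.
Step 6 — Convert to polar: |I| = 23.06 A, ∠I = -22.4°.

I = 23.06∠-22.4° A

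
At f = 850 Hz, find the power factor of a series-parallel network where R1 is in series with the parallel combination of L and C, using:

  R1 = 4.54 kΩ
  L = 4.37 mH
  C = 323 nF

Step 1 — Angular frequency: ω = 2π·f = 2π·850 = 5341 rad/s.
Step 2 — Component impedances:
  R1: Z = R = 4540 Ω
  L: Z = jωL = j·5341·0.00437 = 0 + j23.34 Ω
  C: Z = 1/(jωC) = -j/(ω·C) = 0 - j579.7 Ω
Step 3 — Parallel branch: L || C = 1/(1/L + 1/C) = 0 + j24.32 Ω.
Step 4 — Series with R1: Z_total = R1 + (L || C) = 4540 + j24.32 Ω = 4540∠0.3° Ω.
Step 5 — Power factor: PF = cos(φ) = Re(Z)/|Z| = 4540/4540 = 1.
Step 6 — Type: Im(Z) = 24.32 ⇒ lagging (phase φ = 0.3°).

PF = 1 (lagging, φ = 0.3°)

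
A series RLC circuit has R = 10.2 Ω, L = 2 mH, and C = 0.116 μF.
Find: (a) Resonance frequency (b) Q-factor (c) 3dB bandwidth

Step 1 — Resonance: ω₀ = 1/√(LC) = 1/√(0.002·1.16e-07) = 6.565e+04 rad/s.
Step 2 — f₀ = ω₀/(2π) = 1.045e+04 Hz.
Step 3 — Series Q: Q = ω₀L/R = 6.565e+04·0.002/10.2 = 12.87.
Step 4 — Bandwidth: Δω = ω₀/Q = 5100 rad/s; BW = Δω/(2π) = 811.7 Hz.

(a) f₀ = 1.045e+04 Hz  (b) Q = 12.87  (c) BW = 811.7 Hz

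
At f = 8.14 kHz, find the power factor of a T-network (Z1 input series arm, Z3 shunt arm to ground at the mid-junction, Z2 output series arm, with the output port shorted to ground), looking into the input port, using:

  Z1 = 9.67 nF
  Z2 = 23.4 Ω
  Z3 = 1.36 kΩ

Step 1 — Angular frequency: ω = 2π·f = 2π·8140 = 5.115e+04 rad/s.
Step 2 — Component impedances:
  Z1: Z = 1/(jωC) = -j/(ω·C) = 0 - j2022 Ω
  Z2: Z = R = 23.4 Ω
  Z3: Z = R = 1360 Ω
Step 3 — With the output port shorted to ground, the output series arm Z2 runs from the junction to ground; the shunt arm Z3 also runs from the junction to ground. They appear in parallel: Z3 || Z2 = 23 Ω.
Step 4 — Series with input arm Z1: Z_in = Z1 + (Z3 || Z2) = 23 - j2022 Ω = 2022∠-89.3° Ω.
Step 5 — Power factor: PF = cos(φ) = Re(Z)/|Z| = 23.004/2022.1 = 0.01138.
Step 6 — Type: Im(Z) = -2022 ⇒ leading (phase φ = -89.3°).

PF = 0.01138 (leading, φ = -89.3°)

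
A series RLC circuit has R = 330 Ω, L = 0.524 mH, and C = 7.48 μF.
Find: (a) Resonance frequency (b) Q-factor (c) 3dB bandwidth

Step 1 — Resonance: ω₀ = 1/√(LC) = 1/√(0.000524·7.48e-06) = 1.597e+04 rad/s.
Step 2 — f₀ = ω₀/(2π) = 2542 Hz.
Step 3 — Series Q: Q = ω₀L/R = 1.597e+04·0.000524/330 = 0.02536.
Step 4 — Bandwidth: Δω = ω₀/Q = 6.298e+05 rad/s; BW = Δω/(2π) = 1.002e+05 Hz.

(a) f₀ = 2542 Hz  (b) Q = 0.02536  (c) BW = 1.002e+05 Hz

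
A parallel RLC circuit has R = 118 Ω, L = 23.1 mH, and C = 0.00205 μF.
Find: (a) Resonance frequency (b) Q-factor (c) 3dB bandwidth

Step 1 — Resonance: ω₀ = 1/√(LC) = 1/√(0.0231·2.05e-09) = 1.453e+05 rad/s.
Step 2 — f₀ = ω₀/(2π) = 2.313e+04 Hz.
Step 3 — Parallel Q: Q = R/(ω₀L) = 118/(1.453e+05·0.0231) = 0.03515.
Step 4 — Bandwidth: Δω = ω₀/Q = 4.134e+06 rad/s; BW = Δω/(2π) = 6.579e+05 Hz.

(a) f₀ = 2.313e+04 Hz  (b) Q = 0.03515  (c) BW = 6.579e+05 Hz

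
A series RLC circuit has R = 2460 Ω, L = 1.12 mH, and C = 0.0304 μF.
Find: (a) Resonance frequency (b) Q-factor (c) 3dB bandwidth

Step 1 — Resonance: ω₀ = 1/√(LC) = 1/√(0.00112·3.04e-08) = 1.714e+05 rad/s.
Step 2 — f₀ = ω₀/(2π) = 2.728e+04 Hz.
Step 3 — Series Q: Q = ω₀L/R = 1.714e+05·0.00112/2460 = 0.07803.
Step 4 — Bandwidth: Δω = ω₀/Q = 2.196e+06 rad/s; BW = Δω/(2π) = 3.496e+05 Hz.

(a) f₀ = 2.728e+04 Hz  (b) Q = 0.07803  (c) BW = 3.496e+05 Hz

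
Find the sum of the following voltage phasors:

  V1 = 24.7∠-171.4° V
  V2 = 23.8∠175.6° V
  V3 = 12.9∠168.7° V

Step 1 — Convert each phasor to rectangular form:
  V1 = 24.7·(cos(-171.4°) + j·sin(-171.4°)) = -24.42 - j3.694 V
  V2 = 23.8·(cos(175.6°) + j·sin(175.6°)) = -23.73 + j1.826 V
  V3 = 12.9·(cos(168.7°) + j·sin(168.7°)) = -12.65 + j2.528 V
Step 2 — Sum components: V_total = -60.8 + j0.6601 V.
Step 3 — Convert to polar: |V_total| = 60.81 V, ∠V_total = 179.4°.

V_total = 60.81∠179.4° V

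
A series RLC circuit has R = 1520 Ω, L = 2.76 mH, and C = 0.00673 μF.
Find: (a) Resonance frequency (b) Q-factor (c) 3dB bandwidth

Step 1 — Resonance: ω₀ = 1/√(LC) = 1/√(0.00276·6.73e-09) = 2.32e+05 rad/s.
Step 2 — f₀ = ω₀/(2π) = 3.693e+04 Hz.
Step 3 — Series Q: Q = ω₀L/R = 2.32e+05·0.00276/1520 = 0.4213.
Step 4 — Bandwidth: Δω = ω₀/Q = 5.507e+05 rad/s; BW = Δω/(2π) = 8.765e+04 Hz.

(a) f₀ = 3.693e+04 Hz  (b) Q = 0.4213  (c) BW = 8.765e+04 Hz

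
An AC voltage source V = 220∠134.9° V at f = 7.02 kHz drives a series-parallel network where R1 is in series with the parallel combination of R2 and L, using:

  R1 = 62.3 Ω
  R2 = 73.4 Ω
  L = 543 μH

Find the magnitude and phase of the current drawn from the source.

Step 1 — Angular frequency: ω = 2π·f = 2π·7020 = 4.411e+04 rad/s.
Step 2 — Component impedances:
  R1: Z = R = 62.3 Ω
  R2: Z = R = 73.4 Ω
  L: Z = jωL = j·4.411e+04·0.000543 = 0 + j23.95 Ω
Step 3 — Parallel branch: R2 || L = 1/(1/R2 + 1/L) = 7.063 + j21.65 Ω.
Step 4 — Series with R1: Z_total = R1 + (R2 || L) = 69.36 + j21.65 Ω = 72.66∠17.3° Ω.
Step 5 — Source phasor: V = 220∠134.9° V = -155.3 + j155.8 V.
Step 6 — Ohm's law: I = V / Z_total = (-155.3 + j155.8) / (69.36 + j21.65) = -1.401 + j2.684 A.
Step 7 — Convert to polar: |I| = 3.028 A, ∠I = 117.6°.

I = 3.028∠117.6° A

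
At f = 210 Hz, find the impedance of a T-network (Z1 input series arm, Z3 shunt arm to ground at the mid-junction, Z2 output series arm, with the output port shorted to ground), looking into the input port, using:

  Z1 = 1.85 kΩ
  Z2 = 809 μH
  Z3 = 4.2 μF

Step 1 — Angular frequency: ω = 2π·f = 2π·210 = 1319 rad/s.
Step 2 — Component impedances:
  Z1: Z = R = 1850 Ω
  Z2: Z = jωL = j·1319·0.000809 = 0 + j1.067 Ω
  Z3: Z = 1/(jωC) = -j/(ω·C) = 0 - j180.4 Ω
Step 3 — With the output port shorted to ground, the output series arm Z2 runs from the junction to ground; the shunt arm Z3 also runs from the junction to ground. They appear in parallel: Z3 || Z2 = 0 + j1.074 Ω.
Step 4 — Series with input arm Z1: Z_in = Z1 + (Z3 || Z2) = 1850 + j1.074 Ω = 1850∠0.0° Ω.

Z = 1850 + j1.074 Ω = 1850∠0.0° Ω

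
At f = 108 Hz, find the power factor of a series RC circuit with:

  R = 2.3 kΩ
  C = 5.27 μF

Step 1 — Angular frequency: ω = 2π·f = 2π·108 = 678.6 rad/s.
Step 2 — Component impedances:
  R: Z = R = 2300 Ω
  C: Z = 1/(jωC) = -j/(ω·C) = 0 - j279.6 Ω
Step 3 — Series combination: Z_total = R + C = 2300 - j279.6 Ω = 2317∠-6.9° Ω.
Step 4 — Power factor: PF = cos(φ) = Re(Z)/|Z| = 2300/2317 = 0.9927.
Step 5 — Type: Im(Z) = -279.6 ⇒ leading (phase φ = -6.9°).

PF = 0.9927 (leading, φ = -6.9°)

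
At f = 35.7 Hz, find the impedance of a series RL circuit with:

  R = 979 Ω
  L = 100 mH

Step 1 — Angular frequency: ω = 2π·f = 2π·35.7 = 224.3 rad/s.
Step 2 — Component impedances:
  R: Z = R = 979 Ω
  L: Z = jωL = j·224.3·0.1 = 0 + j22.43 Ω
Step 3 — Series combination: Z_total = R + L = 979 + j22.43 Ω = 979.3∠1.3° Ω.

Z = 979 + j22.43 Ω = 979.3∠1.3° Ω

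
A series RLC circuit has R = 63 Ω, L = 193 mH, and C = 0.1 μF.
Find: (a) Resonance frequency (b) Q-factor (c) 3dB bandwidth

Step 1 — Resonance: ω₀ = 1/√(LC) = 1/√(0.193·1e-07) = 7198 rad/s.
Step 2 — f₀ = ω₀/(2π) = 1146 Hz.
Step 3 — Series Q: Q = ω₀L/R = 7198·0.193/63 = 22.05.
Step 4 — Bandwidth: Δω = ω₀/Q = 326.4 rad/s; BW = Δω/(2π) = 51.95 Hz.

(a) f₀ = 1146 Hz  (b) Q = 22.05  (c) BW = 51.95 Hz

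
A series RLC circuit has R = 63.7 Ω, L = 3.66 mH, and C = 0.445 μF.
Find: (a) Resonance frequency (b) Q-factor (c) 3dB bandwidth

Step 1 — Resonance: ω₀ = 1/√(LC) = 1/√(0.00366·4.45e-07) = 2.478e+04 rad/s.
Step 2 — f₀ = ω₀/(2π) = 3944 Hz.
Step 3 — Series Q: Q = ω₀L/R = 2.478e+04·0.00366/63.7 = 1.424.
Step 4 — Bandwidth: Δω = ω₀/Q = 1.74e+04 rad/s; BW = Δω/(2π) = 2770 Hz.

(a) f₀ = 3944 Hz  (b) Q = 1.424  (c) BW = 2770 Hz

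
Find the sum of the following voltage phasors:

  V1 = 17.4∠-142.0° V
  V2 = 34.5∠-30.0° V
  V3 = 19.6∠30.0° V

Step 1 — Convert each phasor to rectangular form:
  V1 = 17.4·(cos(-142.0°) + j·sin(-142.0°)) = -13.71 - j10.71 V
  V2 = 34.5·(cos(-30.0°) + j·sin(-30.0°)) = 29.88 - j17.25 V
  V3 = 19.6·(cos(30.0°) + j·sin(30.0°)) = 16.97 + j9.8 V
Step 2 — Sum components: V_total = 33.14 - j18.16 V.
Step 3 — Convert to polar: |V_total| = 37.79 V, ∠V_total = -28.7°.

V_total = 37.79∠-28.7° V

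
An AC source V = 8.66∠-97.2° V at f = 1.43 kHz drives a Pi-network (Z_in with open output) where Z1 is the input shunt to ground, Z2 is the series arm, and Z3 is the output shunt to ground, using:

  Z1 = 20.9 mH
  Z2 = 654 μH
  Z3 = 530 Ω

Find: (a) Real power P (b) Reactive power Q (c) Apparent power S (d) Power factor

Step 1 — Angular frequency: ω = 2π·f = 2π·1430 = 8985 rad/s.
Step 2 — Component impedances:
  Z1: Z = jωL = j·8985·0.0209 = 0 + j187.8 Ω
  Z2: Z = jωL = j·8985·0.000654 = 0 + j5.876 Ω
  Z3: Z = R = 530 Ω
Step 3 — With open output, the series arm Z2 and the output shunt Z3 appear in series to ground: Z2 + Z3 = 530 + j5.876 Ω.
Step 4 — Parallel with input shunt Z1: Z_in = Z1 || (Z2 + Z3) = 58.7 + j166.3 Ω = 176.4∠70.6° Ω.
Step 5 — Source phasor: V = 8.66∠-97.2° V = -1.085 - j8.592 V.
Step 6 — Current: I = V / Z = -0.04798 - j0.01041 A = 0.0491∠-167.8° A.
Step 7 — Complex power: S = V·I* = 0.1415 + j0.4009 VA.
Step 8 — Real power: P = Re(S) = 0.1415 W.
Step 9 — Reactive power: Q = Im(S) = 0.4009 VAR.
Step 10 — Apparent power: |S| = 0.4252 VA.
Step 11 — Power factor: PF = P/|S| = 0.3328 (lagging).

(a) P = 0.1415 W  (b) Q = 0.4009 VAR  (c) S = 0.4252 VA  (d) PF = 0.3328 (lagging)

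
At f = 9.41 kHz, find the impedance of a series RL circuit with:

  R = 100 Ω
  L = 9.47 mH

Step 1 — Angular frequency: ω = 2π·f = 2π·9410 = 5.912e+04 rad/s.
Step 2 — Component impedances:
  R: Z = R = 100 Ω
  L: Z = jωL = j·5.912e+04·0.00947 = 0 + j559.9 Ω
Step 3 — Series combination: Z_total = R + L = 100 + j559.9 Ω = 568.8∠79.9° Ω.

Z = 100 + j559.9 Ω = 568.8∠79.9° Ω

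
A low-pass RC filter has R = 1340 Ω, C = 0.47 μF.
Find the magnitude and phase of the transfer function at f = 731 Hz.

Step 1 — Angular frequency: ω = 2π·731 = 4593 rad/s.
Step 2 — Transfer function: H(jω) = 1/(1 + jωRC).
Step 3 — Denominator: 1 + jωRC = 1 + j·4593·1340·4.7e-07 = 1 + j2.893.
Step 4 — H = 0.1068 - j0.3088.
Step 5 — Magnitude: |H| = 0.3267 (-9.7 dB); phase: φ = -70.9°.

|H| = 0.3267 (-9.7 dB), φ = -70.9°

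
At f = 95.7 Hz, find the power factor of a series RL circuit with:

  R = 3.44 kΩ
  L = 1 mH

Step 1 — Angular frequency: ω = 2π·f = 2π·95.7 = 601.3 rad/s.
Step 2 — Component impedances:
  R: Z = R = 3440 Ω
  L: Z = jωL = j·601.3·0.001 = 0 + j0.6013 Ω
Step 3 — Series combination: Z_total = R + L = 3440 + j0.6013 Ω = 3440∠0.0° Ω.
Step 4 — Power factor: PF = cos(φ) = Re(Z)/|Z| = 3440/3440 = 1.
Step 5 — Type: Im(Z) = 0.6013 ⇒ lagging (phase φ = 0.0°).

PF = 1 (lagging, φ = 0.0°)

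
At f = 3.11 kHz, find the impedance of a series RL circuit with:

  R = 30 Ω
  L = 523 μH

Step 1 — Angular frequency: ω = 2π·f = 2π·3110 = 1.954e+04 rad/s.
Step 2 — Component impedances:
  R: Z = R = 30 Ω
  L: Z = jωL = j·1.954e+04·0.000523 = 0 + j10.22 Ω
Step 3 — Series combination: Z_total = R + L = 30 + j10.22 Ω = 31.69∠18.8° Ω.

Z = 30 + j10.22 Ω = 31.69∠18.8° Ω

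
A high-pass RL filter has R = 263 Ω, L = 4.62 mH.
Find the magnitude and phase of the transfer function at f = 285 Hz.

Step 1 — Angular frequency: ω = 2π·285 = 1791 rad/s.
Step 2 — Transfer function: H(jω) = jωL/(R + jωL).
Step 3 — Numerator jωL = j·8.273; denominator R + jωL = 263 + j8.273.
Step 4 — H = 0.0009885 + j0.03143.
Step 5 — Magnitude: |H| = 0.03144 (-30.1 dB); phase: φ = 88.2°.

|H| = 0.03144 (-30.1 dB), φ = 88.2°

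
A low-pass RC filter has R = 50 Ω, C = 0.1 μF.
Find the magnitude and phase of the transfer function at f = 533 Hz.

Step 1 — Angular frequency: ω = 2π·533 = 3349 rad/s.
Step 2 — Transfer function: H(jω) = 1/(1 + jωRC).
Step 3 — Denominator: 1 + jωRC = 1 + j·3349·50·1e-07 = 1 + j0.01674.
Step 4 — H = 0.9997 - j0.01674.
Step 5 — Magnitude: |H| = 0.9999 (-0.0 dB); phase: φ = -1.0°.

|H| = 0.9999 (-0.0 dB), φ = -1.0°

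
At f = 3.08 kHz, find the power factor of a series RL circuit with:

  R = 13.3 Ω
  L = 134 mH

Step 1 — Angular frequency: ω = 2π·f = 2π·3080 = 1.935e+04 rad/s.
Step 2 — Component impedances:
  R: Z = R = 13.3 Ω
  L: Z = jωL = j·1.935e+04·0.134 = 0 + j2593 Ω
Step 3 — Series combination: Z_total = R + L = 13.3 + j2593 Ω = 2593∠89.7° Ω.
Step 4 — Power factor: PF = cos(φ) = Re(Z)/|Z| = 13.3/2593 = 0.005129.
Step 5 — Type: Im(Z) = 2593 ⇒ lagging (phase φ = 89.7°).

PF = 0.005129 (lagging, φ = 89.7°)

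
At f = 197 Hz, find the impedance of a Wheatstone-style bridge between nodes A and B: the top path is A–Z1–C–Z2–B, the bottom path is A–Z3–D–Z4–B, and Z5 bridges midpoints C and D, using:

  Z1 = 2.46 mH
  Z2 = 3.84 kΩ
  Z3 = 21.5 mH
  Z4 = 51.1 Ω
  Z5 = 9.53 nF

Step 1 — Angular frequency: ω = 2π·f = 2π·197 = 1238 rad/s.
Step 2 — Component impedances:
  Z1: Z = jωL = j·1238·0.00246 = 0 + j3.045 Ω
  Z2: Z = R = 3840 Ω
  Z3: Z = jωL = j·1238·0.0215 = 0 + j26.61 Ω
  Z4: Z = R = 51.1 Ω
  Z5: Z = 1/(jωC) = -j/(ω·C) = 0 - j8.477e+04 Ω
Step 3 — Bridge requires nodal analysis (the Z5 bridge couples midpoints C and D, so the two paths cannot be reduced to a simple series/parallel combination). Setting node B to ground and injecting 1 A at node A, the 3-node admittance system at A, C, D solves to V_A = Z_AB = 50.61 + j25.93 Ω = 56.86∠27.1° Ω.

Z = 50.61 + j25.93 Ω = 56.86∠27.1° Ω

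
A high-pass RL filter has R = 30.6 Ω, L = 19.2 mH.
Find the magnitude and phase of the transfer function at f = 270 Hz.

Step 1 — Angular frequency: ω = 2π·270 = 1696 rad/s.
Step 2 — Transfer function: H(jω) = jωL/(R + jωL).
Step 3 — Numerator jωL = j·32.57; denominator R + jωL = 30.6 + j32.57.
Step 4 — H = 0.5312 + j0.499.
Step 5 — Magnitude: |H| = 0.7288 (-2.7 dB); phase: φ = 43.2°.

|H| = 0.7288 (-2.7 dB), φ = 43.2°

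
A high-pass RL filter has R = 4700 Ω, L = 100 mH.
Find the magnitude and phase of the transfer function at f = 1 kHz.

Step 1 — Angular frequency: ω = 2π·1000 = 6283 rad/s.
Step 2 — Transfer function: H(jω) = jωL/(R + jωL).
Step 3 — Numerator jωL = j·628.3; denominator R + jωL = 4700 + j628.3.
Step 4 — H = 0.01756 + j0.1313.
Step 5 — Magnitude: |H| = 0.1325 (-17.6 dB); phase: φ = 82.4°.

|H| = 0.1325 (-17.6 dB), φ = 82.4°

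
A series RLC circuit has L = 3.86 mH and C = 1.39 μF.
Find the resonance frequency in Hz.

Step 1 — Resonance condition Im(Z)=0 gives ω₀ = 1/√(LC).
Step 2 — ω₀ = 1/√(0.00386·1.39e-06) = 1.365e+04 rad/s.
Step 3 — f₀ = ω₀/(2π) = 2173 Hz.

f₀ = 2173 Hz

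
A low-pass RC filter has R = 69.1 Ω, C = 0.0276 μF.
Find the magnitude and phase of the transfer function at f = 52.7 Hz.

Step 1 — Angular frequency: ω = 2π·52.7 = 331.1 rad/s.
Step 2 — Transfer function: H(jω) = 1/(1 + jωRC).
Step 3 — Denominator: 1 + jωRC = 1 + j·331.1·69.1·2.76e-08 = 1 + j0.0006315.
Step 4 — H = 1 - j0.0006315.
Step 5 — Magnitude: |H| = 1 (-0.0 dB); phase: φ = -0.0°.

|H| = 1 (-0.0 dB), φ = -0.0°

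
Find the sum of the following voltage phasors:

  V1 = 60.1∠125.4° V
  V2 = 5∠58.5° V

Step 1 — Convert each phasor to rectangular form:
  V1 = 60.1·(cos(125.4°) + j·sin(125.4°)) = -34.81 + j48.99 V
  V2 = 5·(cos(58.5°) + j·sin(58.5°)) = 2.612 + j4.263 V
Step 2 — Sum components: V_total = -32.2 + j53.25 V.
Step 3 — Convert to polar: |V_total| = 62.23 V, ∠V_total = 121.2°.

V_total = 62.23∠121.2° V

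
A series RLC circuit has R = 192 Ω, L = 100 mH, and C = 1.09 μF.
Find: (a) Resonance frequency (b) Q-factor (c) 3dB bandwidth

Step 1 — Resonance condition Im(Z)=0 gives ω₀ = 1/√(LC).
Step 2 — ω₀ = 1/√(0.1·1.09e-06) = 3029 rad/s.
Step 3 — f₀ = ω₀/(2π) = 482.1 Hz.
Step 4 — Series Q: Q = ω₀L/R = 3029·0.1/192 = 1.578.
Step 5 — 3dB bandwidth: Δω = ω₀/Q = 1920 rad/s; BW = Δω/(2π) = 305.6 Hz.

(a) f₀ = 482.1 Hz  (b) Q = 1.578  (c) BW = 305.6 Hz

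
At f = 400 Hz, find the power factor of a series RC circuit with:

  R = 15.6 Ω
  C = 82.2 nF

Step 1 — Angular frequency: ω = 2π·f = 2π·400 = 2513 rad/s.
Step 2 — Component impedances:
  R: Z = R = 15.6 Ω
  C: Z = 1/(jωC) = -j/(ω·C) = 0 - j4840 Ω
Step 3 — Series combination: Z_total = R + C = 15.6 - j4840 Ω = 4841∠-89.8° Ω.
Step 4 — Power factor: PF = cos(φ) = Re(Z)/|Z| = 15.6/4840.5 = 0.003223.
Step 5 — Type: Im(Z) = -4840 ⇒ leading (phase φ = -89.8°).

PF = 0.003223 (leading, φ = -89.8°)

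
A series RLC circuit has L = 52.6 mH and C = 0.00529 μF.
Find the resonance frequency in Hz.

Step 1 — Resonance condition Im(Z)=0 gives ω₀ = 1/√(LC).
Step 2 — ω₀ = 1/√(0.0526·5.29e-09) = 5.995e+04 rad/s.
Step 3 — f₀ = ω₀/(2π) = 9541 Hz.

f₀ = 9541 Hz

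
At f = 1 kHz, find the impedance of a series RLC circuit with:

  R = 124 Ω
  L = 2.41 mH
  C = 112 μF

Step 1 — Angular frequency: ω = 2π·f = 2π·1000 = 6283 rad/s.
Step 2 — Component impedances:
  R: Z = R = 124 Ω
  L: Z = jωL = j·6283·0.00241 = 0 + j15.14 Ω
  C: Z = 1/(jωC) = -j/(ω·C) = 0 - j1.421 Ω
Step 3 — Series combination: Z_total = R + L + C = 124 + j13.72 Ω = 124.8∠6.3° Ω.

Z = 124 + j13.72 Ω = 124.8∠6.3° Ω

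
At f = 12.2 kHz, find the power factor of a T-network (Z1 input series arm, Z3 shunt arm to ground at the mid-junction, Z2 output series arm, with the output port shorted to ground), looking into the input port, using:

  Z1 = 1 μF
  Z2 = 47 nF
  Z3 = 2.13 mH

Step 1 — Angular frequency: ω = 2π·f = 2π·1.22e+04 = 7.665e+04 rad/s.
Step 2 — Component impedances:
  Z1: Z = 1/(jωC) = -j/(ω·C) = 0 - j13.05 Ω
  Z2: Z = 1/(jωC) = -j/(ω·C) = 0 - j277.6 Ω
  Z3: Z = jωL = j·7.665e+04·0.00213 = 0 + j163.3 Ω
Step 3 — With the output port shorted to ground, the output series arm Z2 runs from the junction to ground; the shunt arm Z3 also runs from the junction to ground. They appear in parallel: Z3 || Z2 = 0 + j396.5 Ω.
Step 4 — Series with input arm Z1: Z_in = Z1 + (Z3 || Z2) = 0 + j383.5 Ω = 383.5∠90.0° Ω.
Step 5 — Power factor: PF = cos(φ) = Re(Z)/|Z| = 0/383.5 = 0.
Step 6 — Type: Im(Z) = 383.5 ⇒ lagging (phase φ = 90.0°).

PF = 0 (lagging, φ = 90.0°)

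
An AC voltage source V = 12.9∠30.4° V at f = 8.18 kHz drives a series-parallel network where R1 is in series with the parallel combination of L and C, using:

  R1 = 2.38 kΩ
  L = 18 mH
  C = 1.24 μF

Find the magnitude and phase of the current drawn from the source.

Step 1 — Angular frequency: ω = 2π·f = 2π·8180 = 5.14e+04 rad/s.
Step 2 — Component impedances:
  R1: Z = R = 2380 Ω
  L: Z = jωL = j·5.14e+04·0.018 = 0 + j925.1 Ω
  C: Z = 1/(jωC) = -j/(ω·C) = 0 - j15.69 Ω
Step 3 — Parallel branch: L || C = 1/(1/L + 1/C) = 0 - j15.96 Ω.
Step 4 — Series with R1: Z_total = R1 + (L || C) = 2380 - j15.96 Ω = 2380∠-0.4° Ω.
Step 5 — Source phasor: V = 12.9∠30.4° V = 11.13 + j6.528 V.
Step 6 — Ohm's law: I = V / Z_total = (11.13 + j6.528) / (2380 - j15.96) = 0.004656 + j0.002774 A.
Step 7 — Convert to polar: |I| = 0.00542 A, ∠I = 30.8°.

I = 0.00542∠30.8° A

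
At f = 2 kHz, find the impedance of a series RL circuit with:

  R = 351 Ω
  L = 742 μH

Step 1 — Angular frequency: ω = 2π·f = 2π·2000 = 1.257e+04 rad/s.
Step 2 — Component impedances:
  R: Z = R = 351 Ω
  L: Z = jωL = j·1.257e+04·0.000742 = 0 + j9.324 Ω
Step 3 — Series combination: Z_total = R + L = 351 + j9.324 Ω = 351.1∠1.5° Ω.

Z = 351 + j9.324 Ω = 351.1∠1.5° Ω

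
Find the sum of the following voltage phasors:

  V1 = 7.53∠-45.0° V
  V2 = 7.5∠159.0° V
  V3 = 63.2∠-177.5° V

Step 1 — Convert each phasor to rectangular form:
  V1 = 7.53·(cos(-45.0°) + j·sin(-45.0°)) = 5.325 - j5.325 V
  V2 = 7.5·(cos(159.0°) + j·sin(159.0°)) = -7.002 + j2.688 V
  V3 = 63.2·(cos(-177.5°) + j·sin(-177.5°)) = -63.14 - j2.757 V
Step 2 — Sum components: V_total = -64.82 - j5.393 V.
Step 3 — Convert to polar: |V_total| = 65.04 V, ∠V_total = -175.2°.

V_total = 65.04∠-175.2° V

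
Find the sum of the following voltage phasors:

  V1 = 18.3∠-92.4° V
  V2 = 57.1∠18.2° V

Step 1 — Convert each phasor to rectangular form:
  V1 = 18.3·(cos(-92.4°) + j·sin(-92.4°)) = -0.7663 - j18.28 V
  V2 = 57.1·(cos(18.2°) + j·sin(18.2°)) = 54.24 + j17.83 V
Step 2 — Sum components: V_total = 53.48 - j0.4496 V.
Step 3 — Convert to polar: |V_total| = 53.48 V, ∠V_total = -0.5°.

V_total = 53.48∠-0.5° V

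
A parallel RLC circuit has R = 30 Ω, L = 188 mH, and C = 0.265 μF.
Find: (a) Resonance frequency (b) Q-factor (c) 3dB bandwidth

Step 1 — Resonance: ω₀ = 1/√(LC) = 1/√(0.188·2.65e-07) = 4480 rad/s.
Step 2 — f₀ = ω₀/(2π) = 713 Hz.
Step 3 — Parallel Q: Q = R/(ω₀L) = 30/(4480·0.188) = 0.03562.
Step 4 — Bandwidth: Δω = ω₀/Q = 1.258e+05 rad/s; BW = Δω/(2π) = 2.002e+04 Hz.

(a) f₀ = 713 Hz  (b) Q = 0.03562  (c) BW = 2.002e+04 Hz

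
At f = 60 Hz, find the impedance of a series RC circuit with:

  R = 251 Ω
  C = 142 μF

Step 1 — Angular frequency: ω = 2π·f = 2π·60 = 377 rad/s.
Step 2 — Component impedances:
  R: Z = R = 251 Ω
  C: Z = 1/(jωC) = -j/(ω·C) = 0 - j18.68 Ω
Step 3 — Series combination: Z_total = R + C = 251 - j18.68 Ω = 251.7∠-4.3° Ω.

Z = 251 - j18.68 Ω = 251.7∠-4.3° Ω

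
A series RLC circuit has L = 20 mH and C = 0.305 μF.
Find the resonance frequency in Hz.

Step 1 — Resonance condition Im(Z)=0 gives ω₀ = 1/√(LC).
Step 2 — ω₀ = 1/√(0.02·3.05e-07) = 1.28e+04 rad/s.
Step 3 — f₀ = ω₀/(2π) = 2038 Hz.

f₀ = 2038 Hz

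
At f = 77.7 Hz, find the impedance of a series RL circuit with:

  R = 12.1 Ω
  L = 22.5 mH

Step 1 — Angular frequency: ω = 2π·f = 2π·77.7 = 488.2 rad/s.
Step 2 — Component impedances:
  R: Z = R = 12.1 Ω
  L: Z = jωL = j·488.2·0.0225 = 0 + j10.98 Ω
Step 3 — Series combination: Z_total = R + L = 12.1 + j10.98 Ω = 16.34∠42.2° Ω.

Z = 12.1 + j10.98 Ω = 16.34∠42.2° Ω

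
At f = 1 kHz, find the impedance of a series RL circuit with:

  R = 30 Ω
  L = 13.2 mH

Step 1 — Angular frequency: ω = 2π·f = 2π·1000 = 6283 rad/s.
Step 2 — Component impedances:
  R: Z = R = 30 Ω
  L: Z = jωL = j·6283·0.0132 = 0 + j82.94 Ω
Step 3 — Series combination: Z_total = R + L = 30 + j82.94 Ω = 88.2∠70.1° Ω.

Z = 30 + j82.94 Ω = 88.2∠70.1° Ω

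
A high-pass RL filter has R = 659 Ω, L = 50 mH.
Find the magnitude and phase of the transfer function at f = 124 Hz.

Step 1 — Angular frequency: ω = 2π·124 = 779.1 rad/s.
Step 2 — Transfer function: H(jω) = jωL/(R + jωL).
Step 3 — Numerator jωL = j·38.96; denominator R + jωL = 659 + j38.96.
Step 4 — H = 0.003482 + j0.05891.
Step 5 — Magnitude: |H| = 0.05901 (-24.6 dB); phase: φ = 86.6°.

|H| = 0.05901 (-24.6 dB), φ = 86.6°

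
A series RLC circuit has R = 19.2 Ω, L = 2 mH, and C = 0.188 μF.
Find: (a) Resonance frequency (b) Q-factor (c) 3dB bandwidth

Step 1 — Resonance condition Im(Z)=0 gives ω₀ = 1/√(LC).
Step 2 — ω₀ = 1/√(0.002·1.88e-07) = 5.157e+04 rad/s.
Step 3 — f₀ = ω₀/(2π) = 8208 Hz.
Step 4 — Series Q: Q = ω₀L/R = 5.157e+04·0.002/19.2 = 5.372.
Step 5 — 3dB bandwidth: Δω = ω₀/Q = 9600 rad/s; BW = Δω/(2π) = 1528 Hz.

(a) f₀ = 8208 Hz  (b) Q = 5.372  (c) BW = 1528 Hz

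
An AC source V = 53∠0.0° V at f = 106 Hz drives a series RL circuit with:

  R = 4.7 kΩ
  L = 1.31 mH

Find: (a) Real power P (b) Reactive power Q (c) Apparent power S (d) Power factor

Step 1 — Angular frequency: ω = 2π·f = 2π·106 = 666 rad/s.
Step 2 — Component impedances:
  R: Z = R = 4700 Ω
  L: Z = jωL = j·666·0.00131 = 0 + j0.8725 Ω
Step 3 — Series combination: Z_total = R + L = 4700 + j0.8725 Ω = 4700∠0.0° Ω.
Step 4 — Source phasor: V = 53∠0.0° V = 53 V.
Step 5 — Current: I = V / Z = 0.01128 - j2.093e-06 A = 0.01128∠-0.0° A.
Step 6 — Complex power: S = V·I* = 0.5977 + j0.0001109 VA.
Step 7 — Real power: P = Re(S) = 0.5977 W.
Step 8 — Reactive power: Q = Im(S) = 0.0001109 VAR.
Step 9 — Apparent power: |S| = 0.5977 VA.
Step 10 — Power factor: PF = P/|S| = 1 (lagging).

(a) P = 0.5977 W  (b) Q = 0.0001109 VAR  (c) S = 0.5977 VA  (d) PF = 1 (lagging)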